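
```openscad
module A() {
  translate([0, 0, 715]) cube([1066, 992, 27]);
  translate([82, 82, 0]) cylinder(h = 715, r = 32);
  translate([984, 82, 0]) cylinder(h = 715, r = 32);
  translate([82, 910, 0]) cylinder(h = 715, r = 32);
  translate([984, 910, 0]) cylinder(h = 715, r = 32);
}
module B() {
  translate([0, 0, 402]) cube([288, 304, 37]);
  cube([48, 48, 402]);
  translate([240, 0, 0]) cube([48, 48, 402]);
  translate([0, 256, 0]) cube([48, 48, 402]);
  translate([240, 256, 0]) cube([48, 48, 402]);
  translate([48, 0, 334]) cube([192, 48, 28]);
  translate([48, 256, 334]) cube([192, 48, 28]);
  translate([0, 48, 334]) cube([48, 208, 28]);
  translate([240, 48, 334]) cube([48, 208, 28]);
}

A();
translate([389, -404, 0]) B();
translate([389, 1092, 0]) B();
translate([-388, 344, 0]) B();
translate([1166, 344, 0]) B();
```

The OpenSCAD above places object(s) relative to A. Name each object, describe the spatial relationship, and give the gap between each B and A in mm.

Each stool's nearest face is 100 mm from the table's bounding box.

A is a table. B is a stool. Four stools sit around the table at the −y, +y, −x, +x sides. The gap between each stool and the table is 100 mm.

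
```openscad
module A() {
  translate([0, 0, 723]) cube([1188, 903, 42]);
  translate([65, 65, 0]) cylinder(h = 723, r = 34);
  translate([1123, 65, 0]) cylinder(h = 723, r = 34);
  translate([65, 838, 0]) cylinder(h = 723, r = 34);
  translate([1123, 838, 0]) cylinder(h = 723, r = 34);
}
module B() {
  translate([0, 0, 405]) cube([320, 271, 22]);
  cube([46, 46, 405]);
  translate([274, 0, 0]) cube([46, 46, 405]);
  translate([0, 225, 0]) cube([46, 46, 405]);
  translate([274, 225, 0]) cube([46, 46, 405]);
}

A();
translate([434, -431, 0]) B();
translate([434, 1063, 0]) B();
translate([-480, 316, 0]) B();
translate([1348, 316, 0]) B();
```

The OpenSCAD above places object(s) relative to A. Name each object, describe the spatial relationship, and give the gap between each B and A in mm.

A is a table. B is a stool. Four stools sit around the table at the −y, +y, −x, +x sides. The gap between each stool and the table is 160 mm.

Each stool's nearest face is 160 mm from the table's bounding box.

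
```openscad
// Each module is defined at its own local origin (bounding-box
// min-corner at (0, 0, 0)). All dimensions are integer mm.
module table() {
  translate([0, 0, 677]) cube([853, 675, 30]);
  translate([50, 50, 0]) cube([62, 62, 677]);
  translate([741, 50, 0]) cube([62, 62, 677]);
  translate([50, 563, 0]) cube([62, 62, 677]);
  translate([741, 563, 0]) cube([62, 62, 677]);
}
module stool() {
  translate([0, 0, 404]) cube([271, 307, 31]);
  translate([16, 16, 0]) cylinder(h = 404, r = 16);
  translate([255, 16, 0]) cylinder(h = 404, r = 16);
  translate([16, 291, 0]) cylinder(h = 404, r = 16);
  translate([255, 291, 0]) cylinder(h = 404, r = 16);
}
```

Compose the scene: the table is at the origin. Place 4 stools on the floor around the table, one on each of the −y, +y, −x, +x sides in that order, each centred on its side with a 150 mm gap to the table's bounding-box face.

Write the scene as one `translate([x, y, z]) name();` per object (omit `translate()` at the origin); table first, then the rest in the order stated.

table();
translate([291, -457, 0]) stool();
translate([291, 825, 0]) stool();
translate([-421, 184, 0]) stool();
translate([1003, 184, 0]) stool();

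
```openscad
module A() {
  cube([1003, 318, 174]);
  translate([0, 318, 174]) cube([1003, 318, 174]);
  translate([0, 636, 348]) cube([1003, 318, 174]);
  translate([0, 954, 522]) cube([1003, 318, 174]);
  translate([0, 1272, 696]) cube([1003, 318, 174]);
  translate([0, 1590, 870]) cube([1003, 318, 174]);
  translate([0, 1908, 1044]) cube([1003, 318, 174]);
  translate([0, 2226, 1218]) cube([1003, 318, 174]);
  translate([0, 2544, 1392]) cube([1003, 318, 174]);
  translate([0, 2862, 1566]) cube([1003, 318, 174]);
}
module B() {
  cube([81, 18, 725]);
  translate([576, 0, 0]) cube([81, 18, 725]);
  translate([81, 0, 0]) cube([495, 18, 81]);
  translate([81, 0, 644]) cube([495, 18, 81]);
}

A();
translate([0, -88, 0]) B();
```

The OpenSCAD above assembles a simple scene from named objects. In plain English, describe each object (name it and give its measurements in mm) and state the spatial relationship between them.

A is a straight staircase of 10 solid steps. Each step is 1003 mm wide (x), 318 mm deep (y, the going) and 174 mm tall (the rise). The first step rests on the floor; each subsequent step sits one going further in +y and one rise higher in +z, directly behind and above the previous step with no overlap.

B is a rectangular picture frame lying in the x–z plane (depth along y). The opening is 495 mm wide (x) by 563 mm tall (z), surrounded by a border 81 mm wide on all four sides. The frame is 18 mm deep and is made of two full-height vertical stiles with two horizontal rails fitted between them.

The picture frame is on the floor beside the staircase on its −y side.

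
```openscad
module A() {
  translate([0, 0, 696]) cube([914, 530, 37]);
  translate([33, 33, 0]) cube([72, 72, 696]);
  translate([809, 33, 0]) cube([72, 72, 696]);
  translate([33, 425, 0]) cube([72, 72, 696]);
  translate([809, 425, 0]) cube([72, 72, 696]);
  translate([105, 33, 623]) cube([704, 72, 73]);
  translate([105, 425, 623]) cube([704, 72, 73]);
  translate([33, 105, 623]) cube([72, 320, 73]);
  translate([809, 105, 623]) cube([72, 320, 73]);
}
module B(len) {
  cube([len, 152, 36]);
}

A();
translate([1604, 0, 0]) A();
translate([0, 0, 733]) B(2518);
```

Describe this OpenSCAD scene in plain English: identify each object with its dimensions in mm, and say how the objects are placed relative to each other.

A is a table: top 914 mm (x) × 530 mm (y), 37 mm thick, upper face at z = 733 mm, on four 72×72 mm square legs, each inset 33 mm from the nearest pair of top edges, running from z = 0 to the bottom of the top. Four apron rails, 72 mm thick and 73 mm tall, run between adjacent legs with their top edges flush with the underside of the top and their outer faces flush with the legs' outer faces.

B is a rectangular beam 2518 mm long (x), 152 mm deep (y), 36 mm thick (z).

The beam spans the tops of two tables placed 690 mm apart, resting at z = 733 mm.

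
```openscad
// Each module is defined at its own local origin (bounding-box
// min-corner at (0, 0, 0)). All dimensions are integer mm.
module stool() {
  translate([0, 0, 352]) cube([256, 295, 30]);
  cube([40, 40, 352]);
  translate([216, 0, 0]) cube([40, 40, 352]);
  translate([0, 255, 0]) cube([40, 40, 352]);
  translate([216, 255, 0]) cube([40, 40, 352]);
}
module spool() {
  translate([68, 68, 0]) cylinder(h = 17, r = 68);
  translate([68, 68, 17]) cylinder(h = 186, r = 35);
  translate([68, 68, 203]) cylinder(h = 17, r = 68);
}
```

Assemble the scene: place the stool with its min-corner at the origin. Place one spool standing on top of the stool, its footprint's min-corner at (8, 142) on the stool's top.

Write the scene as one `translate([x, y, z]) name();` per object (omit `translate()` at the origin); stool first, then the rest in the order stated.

stool();
translate([8, 142, 382]) spool();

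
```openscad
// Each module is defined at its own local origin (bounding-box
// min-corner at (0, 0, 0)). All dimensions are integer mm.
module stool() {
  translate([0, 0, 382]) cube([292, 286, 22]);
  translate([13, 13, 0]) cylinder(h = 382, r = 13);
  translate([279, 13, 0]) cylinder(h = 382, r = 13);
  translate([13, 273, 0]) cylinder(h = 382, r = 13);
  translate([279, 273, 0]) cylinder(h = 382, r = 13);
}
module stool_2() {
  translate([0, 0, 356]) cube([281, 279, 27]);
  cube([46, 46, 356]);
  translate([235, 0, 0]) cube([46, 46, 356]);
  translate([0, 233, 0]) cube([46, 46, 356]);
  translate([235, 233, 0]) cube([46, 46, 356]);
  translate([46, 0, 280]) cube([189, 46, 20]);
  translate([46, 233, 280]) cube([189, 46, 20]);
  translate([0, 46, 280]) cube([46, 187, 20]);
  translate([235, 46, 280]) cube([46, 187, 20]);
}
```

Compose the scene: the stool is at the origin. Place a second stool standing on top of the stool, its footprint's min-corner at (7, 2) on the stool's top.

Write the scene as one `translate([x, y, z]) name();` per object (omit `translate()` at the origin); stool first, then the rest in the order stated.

stool();
translate([7, 2, 404]) stool_2();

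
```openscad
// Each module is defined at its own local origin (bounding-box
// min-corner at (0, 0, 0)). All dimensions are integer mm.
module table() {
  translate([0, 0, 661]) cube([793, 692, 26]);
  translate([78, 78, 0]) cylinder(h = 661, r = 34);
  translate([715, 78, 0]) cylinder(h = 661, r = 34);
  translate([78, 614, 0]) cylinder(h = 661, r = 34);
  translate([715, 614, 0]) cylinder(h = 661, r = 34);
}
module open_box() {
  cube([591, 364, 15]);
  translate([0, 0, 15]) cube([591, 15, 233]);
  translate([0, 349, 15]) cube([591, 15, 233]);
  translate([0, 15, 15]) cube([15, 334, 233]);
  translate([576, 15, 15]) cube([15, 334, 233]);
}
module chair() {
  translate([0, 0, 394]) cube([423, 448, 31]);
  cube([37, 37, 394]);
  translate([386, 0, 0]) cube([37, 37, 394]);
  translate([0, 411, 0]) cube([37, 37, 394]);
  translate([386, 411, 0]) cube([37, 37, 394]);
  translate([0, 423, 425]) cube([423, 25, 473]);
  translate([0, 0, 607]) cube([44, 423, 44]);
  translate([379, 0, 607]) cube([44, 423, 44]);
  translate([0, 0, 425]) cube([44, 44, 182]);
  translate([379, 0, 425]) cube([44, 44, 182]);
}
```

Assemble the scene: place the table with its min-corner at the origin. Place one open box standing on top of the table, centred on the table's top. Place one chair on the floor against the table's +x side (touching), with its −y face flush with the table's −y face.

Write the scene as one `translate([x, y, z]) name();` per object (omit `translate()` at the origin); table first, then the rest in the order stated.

table();
translate([101, 164, 687]) open_box();
translate([793, 0, 0]) chair();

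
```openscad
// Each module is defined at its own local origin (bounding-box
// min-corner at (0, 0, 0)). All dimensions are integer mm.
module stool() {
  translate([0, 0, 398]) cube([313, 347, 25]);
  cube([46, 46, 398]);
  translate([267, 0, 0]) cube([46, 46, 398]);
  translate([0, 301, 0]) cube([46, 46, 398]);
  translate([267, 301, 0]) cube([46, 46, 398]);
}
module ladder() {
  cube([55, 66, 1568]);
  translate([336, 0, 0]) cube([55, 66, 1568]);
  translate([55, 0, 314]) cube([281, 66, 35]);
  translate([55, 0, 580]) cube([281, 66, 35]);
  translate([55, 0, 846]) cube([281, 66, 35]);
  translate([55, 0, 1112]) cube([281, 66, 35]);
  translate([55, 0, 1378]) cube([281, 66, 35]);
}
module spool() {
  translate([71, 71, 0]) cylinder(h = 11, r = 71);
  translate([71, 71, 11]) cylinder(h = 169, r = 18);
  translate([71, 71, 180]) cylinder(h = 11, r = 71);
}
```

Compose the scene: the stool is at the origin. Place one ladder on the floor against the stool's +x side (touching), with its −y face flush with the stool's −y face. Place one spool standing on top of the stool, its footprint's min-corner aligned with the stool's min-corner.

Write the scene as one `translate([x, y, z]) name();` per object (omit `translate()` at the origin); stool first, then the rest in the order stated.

stool();
translate([313, 0, 0]) ladder();
translate([0, 0, 423]) spool();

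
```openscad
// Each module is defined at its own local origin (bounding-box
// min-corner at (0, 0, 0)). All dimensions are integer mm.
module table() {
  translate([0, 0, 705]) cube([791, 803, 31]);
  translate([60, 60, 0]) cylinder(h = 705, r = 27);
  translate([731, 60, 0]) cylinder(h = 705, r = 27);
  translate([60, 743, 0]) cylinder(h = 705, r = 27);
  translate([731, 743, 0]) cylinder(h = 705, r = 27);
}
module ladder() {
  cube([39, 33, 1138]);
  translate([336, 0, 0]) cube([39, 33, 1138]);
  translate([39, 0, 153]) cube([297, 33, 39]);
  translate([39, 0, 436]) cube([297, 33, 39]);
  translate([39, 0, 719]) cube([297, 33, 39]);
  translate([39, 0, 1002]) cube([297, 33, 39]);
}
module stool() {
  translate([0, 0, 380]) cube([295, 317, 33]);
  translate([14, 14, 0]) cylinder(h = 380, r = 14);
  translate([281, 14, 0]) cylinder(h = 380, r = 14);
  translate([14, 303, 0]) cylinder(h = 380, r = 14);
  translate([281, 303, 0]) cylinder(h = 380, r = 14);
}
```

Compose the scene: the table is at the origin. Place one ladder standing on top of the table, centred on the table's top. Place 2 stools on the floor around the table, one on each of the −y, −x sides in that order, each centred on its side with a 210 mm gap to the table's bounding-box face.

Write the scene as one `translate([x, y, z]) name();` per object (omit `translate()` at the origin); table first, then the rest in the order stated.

table();
translate([208, 385, 736]) ladder();
translate([248, -527, 0]) stool();
translate([-505, 243, 0]) stool();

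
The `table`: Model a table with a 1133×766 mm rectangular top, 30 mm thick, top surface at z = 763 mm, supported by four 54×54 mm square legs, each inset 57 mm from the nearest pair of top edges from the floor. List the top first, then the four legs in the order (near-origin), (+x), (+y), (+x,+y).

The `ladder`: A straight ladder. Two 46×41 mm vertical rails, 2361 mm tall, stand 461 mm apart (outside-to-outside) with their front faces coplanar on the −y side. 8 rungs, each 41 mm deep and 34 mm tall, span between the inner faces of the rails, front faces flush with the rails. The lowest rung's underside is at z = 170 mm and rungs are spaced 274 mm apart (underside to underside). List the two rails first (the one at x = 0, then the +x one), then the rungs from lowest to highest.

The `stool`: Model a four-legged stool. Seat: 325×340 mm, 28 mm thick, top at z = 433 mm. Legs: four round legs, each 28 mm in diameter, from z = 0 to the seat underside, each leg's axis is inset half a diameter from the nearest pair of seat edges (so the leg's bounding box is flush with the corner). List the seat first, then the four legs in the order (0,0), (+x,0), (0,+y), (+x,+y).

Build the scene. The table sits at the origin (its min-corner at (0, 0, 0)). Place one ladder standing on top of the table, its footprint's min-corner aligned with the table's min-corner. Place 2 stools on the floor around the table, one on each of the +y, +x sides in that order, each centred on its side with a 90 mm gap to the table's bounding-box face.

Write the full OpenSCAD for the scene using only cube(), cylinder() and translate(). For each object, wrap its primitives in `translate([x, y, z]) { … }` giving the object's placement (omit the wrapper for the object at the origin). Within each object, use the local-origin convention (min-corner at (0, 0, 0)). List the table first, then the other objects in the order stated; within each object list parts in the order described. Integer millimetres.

translate([0, 0, 733]) cube([1133, 766, 30]);
translate([57, 57, 0]) cube([54, 54, 733]);
translate([1022, 57, 0]) cube([54, 54, 733]);
translate([57, 655, 0]) cube([54, 54, 733]);
translate([1022, 655, 0]) cube([54, 54, 733]);
translate([0, 0, 763]) {
  cube([46, 41, 2361]);
  translate([415, 0, 0]) cube([46, 41, 2361]);
  translate([46, 0, 170]) cube([369, 41, 34]);
  translate([46, 0, 444]) cube([369, 41, 34]);
  translate([46, 0, 718]) cube([369, 41, 34]);
  translate([46, 0, 992]) cube([369, 41, 34]);
  translate([46, 0, 1266]) cube([369, 41, 34]);
  translate([46, 0, 1540]) cube([369, 41, 34]);
  translate([46, 0, 1814]) cube([369, 41, 34]);
  translate([46, 0, 2088]) cube([369, 41, 34]);
}
translate([404, 856, 0]) {
  translate([0, 0, 405]) cube([325, 340, 28]);
  translate([14, 14, 0]) cylinder(h = 405, r = 14);
  translate([311, 14, 0]) cylinder(h = 405, r = 14);
  translate([14, 326, 0]) cylinder(h = 405, r = 14);
  translate([311, 326, 0]) cylinder(h = 405, r = 14);
}
translate([1223, 213, 0]) {
  translate([0, 0, 405]) cube([325, 340, 28]);
  translate([14, 14, 0]) cylinder(h = 405, r = 14);
  translate([311, 14, 0]) cylinder(h = 405, r = 14);
  translate([14, 326, 0]) cylinder(h = 405, r = 14);
  translate([311, 326, 0]) cylinder(h = 405, r = 14);
}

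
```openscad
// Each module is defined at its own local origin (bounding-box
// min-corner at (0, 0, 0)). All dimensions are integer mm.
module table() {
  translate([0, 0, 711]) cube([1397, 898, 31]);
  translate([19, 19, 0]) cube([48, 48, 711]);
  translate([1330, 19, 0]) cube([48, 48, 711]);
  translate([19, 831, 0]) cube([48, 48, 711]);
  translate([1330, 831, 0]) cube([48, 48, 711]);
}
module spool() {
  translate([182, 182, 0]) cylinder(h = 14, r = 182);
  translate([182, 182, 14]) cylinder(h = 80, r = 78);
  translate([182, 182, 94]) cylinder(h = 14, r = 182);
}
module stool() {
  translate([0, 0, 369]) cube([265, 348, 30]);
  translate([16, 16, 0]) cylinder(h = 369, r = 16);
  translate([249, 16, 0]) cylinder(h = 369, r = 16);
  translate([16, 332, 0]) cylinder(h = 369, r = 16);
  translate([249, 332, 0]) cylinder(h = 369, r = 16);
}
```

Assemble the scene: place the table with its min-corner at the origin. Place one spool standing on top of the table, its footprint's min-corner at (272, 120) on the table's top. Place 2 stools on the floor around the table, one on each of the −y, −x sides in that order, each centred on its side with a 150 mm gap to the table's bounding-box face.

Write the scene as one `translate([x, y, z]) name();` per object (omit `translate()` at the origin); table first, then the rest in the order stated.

table();
translate([272, 120, 742]) spool();
translate([566, -498, 0]) stool();
translate([-415, 275, 0]) stool();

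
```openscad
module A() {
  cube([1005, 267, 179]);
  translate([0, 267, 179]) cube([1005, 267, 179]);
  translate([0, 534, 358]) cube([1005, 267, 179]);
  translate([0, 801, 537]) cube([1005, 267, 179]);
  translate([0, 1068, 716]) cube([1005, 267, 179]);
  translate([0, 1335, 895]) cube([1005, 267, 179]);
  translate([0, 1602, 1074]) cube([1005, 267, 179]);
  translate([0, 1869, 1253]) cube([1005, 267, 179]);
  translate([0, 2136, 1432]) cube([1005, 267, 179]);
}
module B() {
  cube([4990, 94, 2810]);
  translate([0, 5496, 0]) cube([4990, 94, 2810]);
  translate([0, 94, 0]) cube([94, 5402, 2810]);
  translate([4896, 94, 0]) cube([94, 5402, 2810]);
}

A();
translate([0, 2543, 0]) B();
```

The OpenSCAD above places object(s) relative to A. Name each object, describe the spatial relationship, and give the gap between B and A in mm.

The house frame's nearest face is 140 mm from the staircase's +y face.

A is a staircase. B is a house frame. The house frame is on the floor beside the staircase on its +y side. The gap between the house frame and the staircase is 140 mm.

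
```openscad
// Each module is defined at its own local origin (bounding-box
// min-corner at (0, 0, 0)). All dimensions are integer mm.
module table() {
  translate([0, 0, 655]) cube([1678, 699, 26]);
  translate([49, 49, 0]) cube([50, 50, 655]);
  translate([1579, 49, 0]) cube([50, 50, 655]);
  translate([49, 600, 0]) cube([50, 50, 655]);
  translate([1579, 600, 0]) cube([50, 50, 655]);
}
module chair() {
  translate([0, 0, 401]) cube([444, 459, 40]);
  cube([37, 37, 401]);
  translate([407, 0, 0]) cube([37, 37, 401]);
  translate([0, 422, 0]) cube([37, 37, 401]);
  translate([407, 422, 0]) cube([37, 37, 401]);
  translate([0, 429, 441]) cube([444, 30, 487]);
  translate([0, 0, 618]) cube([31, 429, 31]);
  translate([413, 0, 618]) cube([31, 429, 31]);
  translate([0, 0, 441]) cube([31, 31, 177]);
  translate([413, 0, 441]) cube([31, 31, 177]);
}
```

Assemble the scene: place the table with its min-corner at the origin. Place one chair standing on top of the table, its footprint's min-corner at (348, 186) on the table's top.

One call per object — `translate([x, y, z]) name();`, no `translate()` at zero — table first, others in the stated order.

table();
translate([348, 186, 681]) chair();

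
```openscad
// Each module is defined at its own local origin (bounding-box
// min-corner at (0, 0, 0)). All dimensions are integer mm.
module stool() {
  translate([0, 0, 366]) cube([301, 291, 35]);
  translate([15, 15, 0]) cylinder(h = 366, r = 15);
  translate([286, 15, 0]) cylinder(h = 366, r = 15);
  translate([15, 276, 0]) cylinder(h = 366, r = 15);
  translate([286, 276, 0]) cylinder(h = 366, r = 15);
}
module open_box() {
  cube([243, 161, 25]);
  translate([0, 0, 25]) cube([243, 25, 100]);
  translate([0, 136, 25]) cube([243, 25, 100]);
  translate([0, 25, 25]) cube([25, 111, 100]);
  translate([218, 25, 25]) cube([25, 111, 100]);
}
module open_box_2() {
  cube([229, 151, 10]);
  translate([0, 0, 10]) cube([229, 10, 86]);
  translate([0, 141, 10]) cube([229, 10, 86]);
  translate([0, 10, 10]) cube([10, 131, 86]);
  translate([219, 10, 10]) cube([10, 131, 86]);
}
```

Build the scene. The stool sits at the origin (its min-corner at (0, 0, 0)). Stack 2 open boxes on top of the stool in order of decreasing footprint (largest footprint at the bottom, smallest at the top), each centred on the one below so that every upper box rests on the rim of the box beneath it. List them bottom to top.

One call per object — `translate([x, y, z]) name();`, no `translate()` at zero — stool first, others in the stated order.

stool();
translate([29, 65, 401]) open_box();
translate([36, 70, 526]) open_box_2();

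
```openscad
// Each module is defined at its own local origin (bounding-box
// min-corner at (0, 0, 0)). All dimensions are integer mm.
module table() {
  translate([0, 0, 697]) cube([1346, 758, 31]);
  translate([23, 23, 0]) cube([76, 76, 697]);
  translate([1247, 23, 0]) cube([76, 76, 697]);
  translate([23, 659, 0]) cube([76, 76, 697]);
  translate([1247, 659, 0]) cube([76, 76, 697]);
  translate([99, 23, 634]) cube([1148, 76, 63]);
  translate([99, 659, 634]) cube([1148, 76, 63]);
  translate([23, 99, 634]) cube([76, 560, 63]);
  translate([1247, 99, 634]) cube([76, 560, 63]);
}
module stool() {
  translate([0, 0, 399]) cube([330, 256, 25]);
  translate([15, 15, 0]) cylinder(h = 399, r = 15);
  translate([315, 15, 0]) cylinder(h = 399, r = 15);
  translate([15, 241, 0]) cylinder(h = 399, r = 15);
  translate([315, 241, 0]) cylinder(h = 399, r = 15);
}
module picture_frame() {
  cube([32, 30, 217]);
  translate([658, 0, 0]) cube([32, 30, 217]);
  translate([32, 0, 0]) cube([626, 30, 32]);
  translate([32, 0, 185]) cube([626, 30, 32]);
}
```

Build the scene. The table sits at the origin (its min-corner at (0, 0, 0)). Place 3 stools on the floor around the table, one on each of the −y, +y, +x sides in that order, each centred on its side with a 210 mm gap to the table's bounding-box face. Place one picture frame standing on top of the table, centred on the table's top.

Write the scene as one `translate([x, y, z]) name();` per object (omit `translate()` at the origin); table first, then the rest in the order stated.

table();
translate([508, -466, 0]) stool();
translate([508, 968, 0]) stool();
translate([1556, 251, 0]) stool();
translate([328, 364, 728]) picture_frame();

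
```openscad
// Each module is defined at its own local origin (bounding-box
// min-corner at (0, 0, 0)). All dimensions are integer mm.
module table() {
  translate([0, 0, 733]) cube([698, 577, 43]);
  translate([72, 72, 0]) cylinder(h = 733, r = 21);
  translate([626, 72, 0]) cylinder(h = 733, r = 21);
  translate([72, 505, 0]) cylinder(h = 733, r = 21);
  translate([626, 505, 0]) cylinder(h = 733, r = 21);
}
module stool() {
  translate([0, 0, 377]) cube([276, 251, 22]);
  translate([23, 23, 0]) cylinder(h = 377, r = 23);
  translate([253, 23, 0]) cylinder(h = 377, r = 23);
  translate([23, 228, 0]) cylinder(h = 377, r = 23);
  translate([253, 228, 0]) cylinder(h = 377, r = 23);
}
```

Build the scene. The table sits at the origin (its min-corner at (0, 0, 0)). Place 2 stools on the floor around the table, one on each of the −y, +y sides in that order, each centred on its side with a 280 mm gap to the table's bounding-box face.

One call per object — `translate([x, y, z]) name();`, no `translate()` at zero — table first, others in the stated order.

table();
translate([211, -531, 0]) stool();
translate([211, 857, 0]) stool();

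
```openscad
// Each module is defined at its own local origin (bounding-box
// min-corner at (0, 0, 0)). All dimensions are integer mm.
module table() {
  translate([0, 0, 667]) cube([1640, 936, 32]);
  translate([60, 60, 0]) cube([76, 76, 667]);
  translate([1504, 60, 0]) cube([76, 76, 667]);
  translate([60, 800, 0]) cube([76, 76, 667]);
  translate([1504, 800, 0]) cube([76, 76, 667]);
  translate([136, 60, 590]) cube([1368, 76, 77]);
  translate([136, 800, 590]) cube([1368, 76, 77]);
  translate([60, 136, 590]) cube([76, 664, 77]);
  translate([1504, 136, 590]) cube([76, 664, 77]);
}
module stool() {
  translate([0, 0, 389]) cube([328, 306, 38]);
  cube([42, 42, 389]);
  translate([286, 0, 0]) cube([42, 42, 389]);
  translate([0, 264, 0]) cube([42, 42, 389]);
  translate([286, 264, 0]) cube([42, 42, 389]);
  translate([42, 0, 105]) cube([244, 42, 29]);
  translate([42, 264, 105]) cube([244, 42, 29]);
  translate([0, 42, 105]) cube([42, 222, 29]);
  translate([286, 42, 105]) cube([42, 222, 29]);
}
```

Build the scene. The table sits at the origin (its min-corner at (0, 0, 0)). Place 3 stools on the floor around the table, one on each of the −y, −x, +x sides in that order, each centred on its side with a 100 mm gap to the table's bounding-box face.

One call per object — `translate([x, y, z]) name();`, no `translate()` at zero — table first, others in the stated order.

table();
translate([656, -406, 0]) stool();
translate([-428, 315, 0]) stool();
translate([1740, 315, 0]) stool();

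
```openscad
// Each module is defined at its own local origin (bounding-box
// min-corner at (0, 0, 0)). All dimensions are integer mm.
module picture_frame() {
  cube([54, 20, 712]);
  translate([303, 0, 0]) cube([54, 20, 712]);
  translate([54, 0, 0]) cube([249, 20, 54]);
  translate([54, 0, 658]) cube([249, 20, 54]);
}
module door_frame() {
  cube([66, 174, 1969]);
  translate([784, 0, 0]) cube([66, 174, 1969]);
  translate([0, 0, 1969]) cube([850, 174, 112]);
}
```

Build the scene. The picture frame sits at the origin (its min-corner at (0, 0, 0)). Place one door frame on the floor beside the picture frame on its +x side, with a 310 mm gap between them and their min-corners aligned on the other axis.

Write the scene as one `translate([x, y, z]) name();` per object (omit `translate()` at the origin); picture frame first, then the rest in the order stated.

picture_frame();
translate([667, 0, 0]) door_frame();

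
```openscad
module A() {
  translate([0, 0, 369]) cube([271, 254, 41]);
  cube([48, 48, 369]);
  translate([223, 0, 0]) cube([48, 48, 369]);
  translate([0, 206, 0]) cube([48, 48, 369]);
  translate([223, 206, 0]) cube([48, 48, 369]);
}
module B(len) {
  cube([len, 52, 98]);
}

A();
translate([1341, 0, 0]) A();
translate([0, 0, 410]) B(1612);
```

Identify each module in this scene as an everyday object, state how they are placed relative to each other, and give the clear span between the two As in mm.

Second stool starts at x = 1341; first ends at x = 271; clear span = 1341 − 271 = 1070 mm.

A is a stool. B is a beam. A beam spans the tops of two stools. The clear span between the two stools is 1070 mm.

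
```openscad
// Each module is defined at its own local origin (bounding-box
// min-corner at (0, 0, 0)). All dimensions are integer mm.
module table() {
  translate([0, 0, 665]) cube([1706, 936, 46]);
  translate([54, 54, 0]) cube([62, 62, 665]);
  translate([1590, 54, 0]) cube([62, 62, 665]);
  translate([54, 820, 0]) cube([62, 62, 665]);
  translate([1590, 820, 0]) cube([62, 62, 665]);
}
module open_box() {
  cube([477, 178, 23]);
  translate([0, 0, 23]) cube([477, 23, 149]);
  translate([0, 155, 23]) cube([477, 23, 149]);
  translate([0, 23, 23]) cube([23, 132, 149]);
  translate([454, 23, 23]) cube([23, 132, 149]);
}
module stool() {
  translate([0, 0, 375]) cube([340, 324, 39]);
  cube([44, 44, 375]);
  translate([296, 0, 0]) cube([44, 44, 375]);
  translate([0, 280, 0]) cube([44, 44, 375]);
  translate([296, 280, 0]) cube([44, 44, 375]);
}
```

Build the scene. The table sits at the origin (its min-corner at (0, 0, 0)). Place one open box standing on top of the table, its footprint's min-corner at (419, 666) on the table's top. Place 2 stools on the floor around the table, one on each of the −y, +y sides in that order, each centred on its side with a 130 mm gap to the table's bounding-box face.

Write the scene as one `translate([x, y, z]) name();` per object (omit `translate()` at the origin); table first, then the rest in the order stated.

table();
translate([419, 666, 711]) open_box();
translate([683, -454, 0]) stool();
translate([683, 1066, 0]) stool();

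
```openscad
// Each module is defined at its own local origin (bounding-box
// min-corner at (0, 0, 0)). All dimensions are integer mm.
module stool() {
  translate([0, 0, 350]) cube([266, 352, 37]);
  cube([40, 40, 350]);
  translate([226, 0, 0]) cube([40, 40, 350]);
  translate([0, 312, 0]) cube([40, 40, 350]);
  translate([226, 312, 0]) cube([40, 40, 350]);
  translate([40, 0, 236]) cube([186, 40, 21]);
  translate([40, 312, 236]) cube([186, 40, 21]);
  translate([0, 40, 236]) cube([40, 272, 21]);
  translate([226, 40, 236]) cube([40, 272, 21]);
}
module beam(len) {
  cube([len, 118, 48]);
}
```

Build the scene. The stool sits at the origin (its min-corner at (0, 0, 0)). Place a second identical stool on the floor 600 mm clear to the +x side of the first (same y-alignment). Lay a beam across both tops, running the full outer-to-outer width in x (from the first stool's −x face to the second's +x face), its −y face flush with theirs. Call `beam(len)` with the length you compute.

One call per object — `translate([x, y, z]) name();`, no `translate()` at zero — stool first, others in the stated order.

stool();
translate([866, 0, 0]) stool();
translate([0, 0, 387]) beam(1132);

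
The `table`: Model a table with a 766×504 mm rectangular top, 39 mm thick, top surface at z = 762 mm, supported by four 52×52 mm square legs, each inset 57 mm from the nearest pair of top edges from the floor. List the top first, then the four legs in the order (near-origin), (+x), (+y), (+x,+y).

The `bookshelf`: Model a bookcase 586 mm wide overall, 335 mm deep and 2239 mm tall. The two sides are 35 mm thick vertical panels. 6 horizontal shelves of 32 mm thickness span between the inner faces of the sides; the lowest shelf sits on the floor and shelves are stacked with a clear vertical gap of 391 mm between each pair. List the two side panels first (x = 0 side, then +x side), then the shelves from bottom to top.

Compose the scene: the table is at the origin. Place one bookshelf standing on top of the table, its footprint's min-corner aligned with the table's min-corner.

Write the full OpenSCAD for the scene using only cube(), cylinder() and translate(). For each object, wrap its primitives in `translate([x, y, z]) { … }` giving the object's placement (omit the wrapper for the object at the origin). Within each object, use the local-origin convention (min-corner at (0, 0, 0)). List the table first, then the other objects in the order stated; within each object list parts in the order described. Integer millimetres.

translate([0, 0, 723]) cube([766, 504, 39]);
translate([57, 57, 0]) cube([52, 52, 723]);
translate([657, 57, 0]) cube([52, 52, 723]);
translate([57, 395, 0]) cube([52, 52, 723]);
translate([657, 395, 0]) cube([52, 52, 723]);
translate([0, 0, 762]) {
  cube([35, 335, 2239]);
  translate([551, 0, 0]) cube([35, 335, 2239]);
  translate([35, 0, 0]) cube([516, 335, 32]);
  translate([35, 0, 423]) cube([516, 335, 32]);
  translate([35, 0, 846]) cube([516, 335, 32]);
  translate([35, 0, 1269]) cube([516, 335, 32]);
  translate([35, 0, 1692]) cube([516, 335, 32]);
  translate([35, 0, 2115]) cube([516, 335, 32]);
}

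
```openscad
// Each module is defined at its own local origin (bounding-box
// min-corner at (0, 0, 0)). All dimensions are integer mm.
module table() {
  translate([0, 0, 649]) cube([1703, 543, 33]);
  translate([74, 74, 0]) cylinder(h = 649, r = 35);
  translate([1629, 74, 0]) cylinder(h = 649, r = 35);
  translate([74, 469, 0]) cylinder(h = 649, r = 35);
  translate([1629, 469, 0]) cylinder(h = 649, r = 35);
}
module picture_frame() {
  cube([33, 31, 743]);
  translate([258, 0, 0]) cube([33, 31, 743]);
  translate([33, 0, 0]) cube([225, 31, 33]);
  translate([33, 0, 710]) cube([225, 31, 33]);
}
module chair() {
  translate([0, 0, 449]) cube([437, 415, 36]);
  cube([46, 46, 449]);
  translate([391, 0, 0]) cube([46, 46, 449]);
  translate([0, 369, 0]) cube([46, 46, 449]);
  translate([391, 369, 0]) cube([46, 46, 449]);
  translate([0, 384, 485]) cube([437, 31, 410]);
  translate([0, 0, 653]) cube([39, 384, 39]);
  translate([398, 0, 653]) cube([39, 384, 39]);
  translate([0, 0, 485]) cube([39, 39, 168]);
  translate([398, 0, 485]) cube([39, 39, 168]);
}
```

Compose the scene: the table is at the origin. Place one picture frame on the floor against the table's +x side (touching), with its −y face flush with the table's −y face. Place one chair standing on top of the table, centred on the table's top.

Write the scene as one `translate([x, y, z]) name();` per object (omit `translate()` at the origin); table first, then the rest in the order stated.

table();
translate([1703, 0, 0]) picture_frame();
translate([633, 64, 682]) chair();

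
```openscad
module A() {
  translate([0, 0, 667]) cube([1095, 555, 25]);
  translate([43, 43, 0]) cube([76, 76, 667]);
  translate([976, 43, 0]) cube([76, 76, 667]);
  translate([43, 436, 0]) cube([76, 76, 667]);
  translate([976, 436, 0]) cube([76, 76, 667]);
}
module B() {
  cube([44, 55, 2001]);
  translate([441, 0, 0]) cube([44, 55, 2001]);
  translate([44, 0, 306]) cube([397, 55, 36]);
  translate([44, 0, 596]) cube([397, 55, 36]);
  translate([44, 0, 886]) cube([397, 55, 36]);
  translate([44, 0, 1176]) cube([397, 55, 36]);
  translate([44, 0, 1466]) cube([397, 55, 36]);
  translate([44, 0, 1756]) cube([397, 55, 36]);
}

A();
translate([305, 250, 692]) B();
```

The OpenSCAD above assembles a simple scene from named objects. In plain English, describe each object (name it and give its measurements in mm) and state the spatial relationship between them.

A is a rectangular dining table. The top is 1095×555×25 mm with its upper surface at z = 692 mm. It stands on four 76×76 mm square legs, each inset 43 mm from the nearest pair of top edges, running from the floor to the underside of the top.

B is a wooden ladder with two side rails of 44×55 mm section and 2001 mm height, set 485 mm apart overall. Between them run 6 rectangular rungs (55 mm deep, 36 mm thick), front faces flush with the rails' −y face. The bottom of the first rung is 306 mm above the floor and each subsequent rung is 290 mm higher than the one below.

The ladder is on top of the table, centred.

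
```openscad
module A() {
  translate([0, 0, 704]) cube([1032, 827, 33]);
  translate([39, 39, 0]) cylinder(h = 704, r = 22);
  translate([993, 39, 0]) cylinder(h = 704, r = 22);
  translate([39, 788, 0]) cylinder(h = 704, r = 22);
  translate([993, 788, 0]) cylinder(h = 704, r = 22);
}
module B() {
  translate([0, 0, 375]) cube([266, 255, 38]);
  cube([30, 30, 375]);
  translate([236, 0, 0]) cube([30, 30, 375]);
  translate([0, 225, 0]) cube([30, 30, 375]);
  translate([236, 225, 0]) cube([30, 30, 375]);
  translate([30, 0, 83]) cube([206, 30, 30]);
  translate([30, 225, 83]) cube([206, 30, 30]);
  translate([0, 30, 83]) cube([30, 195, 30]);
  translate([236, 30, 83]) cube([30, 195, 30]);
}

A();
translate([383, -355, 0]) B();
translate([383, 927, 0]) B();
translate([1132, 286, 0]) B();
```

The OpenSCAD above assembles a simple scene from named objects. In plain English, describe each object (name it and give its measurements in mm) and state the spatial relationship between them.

A is a rectangular dining table. The top is 1032×827×33 mm with its upper surface at z = 737 mm. It stands on four round legs of 44 mm diameter, each leg's bounding box inset 17 mm from the nearest pair of top edges, running from the floor to the underside of the top.

B is a simple wooden stool: a rectangular seat 266 mm (x) by 255 mm (y), 38 mm thick, top face at z = 413 mm, on four square legs, each 30×30 mm in cross-section. The legs rest on z = 0, each flush with a corner of the seat. Four stretchers, 30 mm wide and 30 mm tall, connect adjacent legs with their undersides at z = 83 mm, each running between the inner faces of the legs it joins and aligned with the legs' outer faces on the other axis.

Three stools sit around the table at the −y, +y, +x sides.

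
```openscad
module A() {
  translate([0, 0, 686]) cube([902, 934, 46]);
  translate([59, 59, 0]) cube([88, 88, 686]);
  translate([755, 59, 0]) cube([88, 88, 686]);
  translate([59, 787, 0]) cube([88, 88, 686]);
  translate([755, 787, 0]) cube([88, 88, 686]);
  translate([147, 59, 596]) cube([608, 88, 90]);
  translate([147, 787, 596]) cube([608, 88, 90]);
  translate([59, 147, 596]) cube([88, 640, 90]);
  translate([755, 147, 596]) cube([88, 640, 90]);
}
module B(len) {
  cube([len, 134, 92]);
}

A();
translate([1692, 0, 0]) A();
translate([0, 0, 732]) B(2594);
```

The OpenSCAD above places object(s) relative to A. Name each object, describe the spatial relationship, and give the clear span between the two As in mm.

A is a table. B is a beam. A beam spans the tops of two tables. The clear span between the two tables is 790 mm.

Second table starts at x = 1692; first ends at x = 902; clear span = 1692 − 902 = 790 mm.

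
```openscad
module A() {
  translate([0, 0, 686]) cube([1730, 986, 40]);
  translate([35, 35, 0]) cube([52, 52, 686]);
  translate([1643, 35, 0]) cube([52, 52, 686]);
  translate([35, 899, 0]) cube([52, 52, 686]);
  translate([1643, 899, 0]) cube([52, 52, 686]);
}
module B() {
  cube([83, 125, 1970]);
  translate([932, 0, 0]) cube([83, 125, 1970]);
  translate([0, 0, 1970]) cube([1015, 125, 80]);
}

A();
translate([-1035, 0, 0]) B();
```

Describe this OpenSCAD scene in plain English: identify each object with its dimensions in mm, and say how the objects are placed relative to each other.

A is a table with a 1730×986 mm rectangular top, 40 mm thick, top surface at z = 726 mm, supported by four 52×52 mm square legs, each inset 35 mm from the nearest pair of top edges, running from the floor.

B is a rectangular door frame: two vertical jambs of 83×125 mm section, 1970 mm tall, with a clear opening 849 mm wide between their inner faces. A header 80 mm tall and 125 mm deep lies on top of the jambs and spans the full outside width.

The door frame is on the floor beside the table on its −x side.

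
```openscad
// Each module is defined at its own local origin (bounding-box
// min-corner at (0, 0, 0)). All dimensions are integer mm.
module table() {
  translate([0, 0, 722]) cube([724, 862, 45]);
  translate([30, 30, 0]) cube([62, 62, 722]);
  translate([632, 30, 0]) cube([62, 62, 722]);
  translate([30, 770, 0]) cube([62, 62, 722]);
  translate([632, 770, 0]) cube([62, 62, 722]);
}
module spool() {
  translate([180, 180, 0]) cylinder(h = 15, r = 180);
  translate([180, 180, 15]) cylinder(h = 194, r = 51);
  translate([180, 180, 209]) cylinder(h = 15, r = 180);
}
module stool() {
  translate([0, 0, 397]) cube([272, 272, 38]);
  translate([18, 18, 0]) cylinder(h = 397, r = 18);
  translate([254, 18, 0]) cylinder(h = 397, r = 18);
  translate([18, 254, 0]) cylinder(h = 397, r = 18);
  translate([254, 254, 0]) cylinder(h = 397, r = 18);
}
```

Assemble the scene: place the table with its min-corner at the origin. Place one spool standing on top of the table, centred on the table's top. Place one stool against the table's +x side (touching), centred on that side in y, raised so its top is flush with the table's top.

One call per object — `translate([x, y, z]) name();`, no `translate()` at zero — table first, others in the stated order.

table();
translate([182, 251, 767]) spool();
translate([724, 295, 332]) stool();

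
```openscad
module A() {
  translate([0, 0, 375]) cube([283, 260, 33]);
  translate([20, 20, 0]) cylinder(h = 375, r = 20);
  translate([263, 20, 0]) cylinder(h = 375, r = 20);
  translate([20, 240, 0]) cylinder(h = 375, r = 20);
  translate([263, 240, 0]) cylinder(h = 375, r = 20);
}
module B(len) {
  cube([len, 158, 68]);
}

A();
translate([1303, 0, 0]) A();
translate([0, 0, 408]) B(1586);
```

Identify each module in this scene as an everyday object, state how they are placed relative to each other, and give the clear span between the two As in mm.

Second stool starts at x = 1303; first ends at x = 283; clear span = 1303 − 283 = 1020 mm.

A is a stool. B is a beam. A beam spans the tops of two stools. The clear span between the two stools is 1020 mm.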